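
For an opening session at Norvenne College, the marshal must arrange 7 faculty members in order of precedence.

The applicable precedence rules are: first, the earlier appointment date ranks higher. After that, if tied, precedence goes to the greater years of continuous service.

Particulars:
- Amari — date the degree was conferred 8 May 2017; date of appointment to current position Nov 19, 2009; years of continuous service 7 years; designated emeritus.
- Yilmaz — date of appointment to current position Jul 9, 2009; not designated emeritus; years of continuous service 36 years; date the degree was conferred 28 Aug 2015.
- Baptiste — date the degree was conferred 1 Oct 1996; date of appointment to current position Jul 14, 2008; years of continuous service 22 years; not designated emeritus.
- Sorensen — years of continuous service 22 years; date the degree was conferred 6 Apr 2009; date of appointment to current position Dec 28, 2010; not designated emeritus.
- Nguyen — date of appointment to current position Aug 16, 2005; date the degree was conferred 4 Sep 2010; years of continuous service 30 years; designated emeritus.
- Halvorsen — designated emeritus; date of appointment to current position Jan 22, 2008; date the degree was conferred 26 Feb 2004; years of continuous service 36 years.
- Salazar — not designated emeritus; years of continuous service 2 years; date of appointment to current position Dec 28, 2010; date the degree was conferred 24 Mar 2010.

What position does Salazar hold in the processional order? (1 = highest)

By date of appointment to current position (earlier first): Nguyen (Aug 16, 2005); then Halvorsen (Jan 22, 2008); then Baptiste (Jul 14, 2008); then Yilmaz (Jul 9, 2009); then Amari (Nov 19, 2009); then Sorensen and Salazar (both Dec 28, 2010).
Among Sorensen and Salazar, by years of continuous service (higher first): Sorensen (22 years) before Salazar (2 years).
Order: Nguyen, Halvorsen, Baptiste, Yilmaz, Amari, Sorensen, Salazar. So position 7.

7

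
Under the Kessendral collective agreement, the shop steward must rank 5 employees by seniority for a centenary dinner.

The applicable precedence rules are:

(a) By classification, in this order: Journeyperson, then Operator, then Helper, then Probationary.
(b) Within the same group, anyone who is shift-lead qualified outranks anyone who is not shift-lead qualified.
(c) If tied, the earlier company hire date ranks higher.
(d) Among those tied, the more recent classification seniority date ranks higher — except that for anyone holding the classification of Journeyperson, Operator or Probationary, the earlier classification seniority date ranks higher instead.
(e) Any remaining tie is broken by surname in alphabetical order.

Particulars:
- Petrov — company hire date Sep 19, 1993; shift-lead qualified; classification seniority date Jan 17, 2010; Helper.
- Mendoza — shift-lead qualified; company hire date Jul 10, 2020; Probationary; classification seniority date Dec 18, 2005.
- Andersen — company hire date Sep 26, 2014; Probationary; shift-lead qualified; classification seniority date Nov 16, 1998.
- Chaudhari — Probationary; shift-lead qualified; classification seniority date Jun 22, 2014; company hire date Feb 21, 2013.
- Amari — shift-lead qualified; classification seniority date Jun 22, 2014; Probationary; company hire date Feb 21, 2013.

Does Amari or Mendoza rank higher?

By classification: Petrov (Helper); then Amari, Chaudhari, Andersen and Mendoza (Probationary).
Amari, Chaudhari, Andersen and Mendoza are each shift-lead qualified, so the next rule applies.
Among Amari, Chaudhari, Andersen and Mendoza, by company hire date (earlier first): Amari and Chaudhari (Feb 21, 2013) before Andersen (Sep 26, 2014) before Mendoza (Jul 10, 2020).
Amari and Chaudhari both have classification seniority date Jun 22, 2014, so the next rule applies.
Among Amari and Chaudhari, alphabetically by surname: Amari before Chaudhari.
So Amari takes precedence.

Amari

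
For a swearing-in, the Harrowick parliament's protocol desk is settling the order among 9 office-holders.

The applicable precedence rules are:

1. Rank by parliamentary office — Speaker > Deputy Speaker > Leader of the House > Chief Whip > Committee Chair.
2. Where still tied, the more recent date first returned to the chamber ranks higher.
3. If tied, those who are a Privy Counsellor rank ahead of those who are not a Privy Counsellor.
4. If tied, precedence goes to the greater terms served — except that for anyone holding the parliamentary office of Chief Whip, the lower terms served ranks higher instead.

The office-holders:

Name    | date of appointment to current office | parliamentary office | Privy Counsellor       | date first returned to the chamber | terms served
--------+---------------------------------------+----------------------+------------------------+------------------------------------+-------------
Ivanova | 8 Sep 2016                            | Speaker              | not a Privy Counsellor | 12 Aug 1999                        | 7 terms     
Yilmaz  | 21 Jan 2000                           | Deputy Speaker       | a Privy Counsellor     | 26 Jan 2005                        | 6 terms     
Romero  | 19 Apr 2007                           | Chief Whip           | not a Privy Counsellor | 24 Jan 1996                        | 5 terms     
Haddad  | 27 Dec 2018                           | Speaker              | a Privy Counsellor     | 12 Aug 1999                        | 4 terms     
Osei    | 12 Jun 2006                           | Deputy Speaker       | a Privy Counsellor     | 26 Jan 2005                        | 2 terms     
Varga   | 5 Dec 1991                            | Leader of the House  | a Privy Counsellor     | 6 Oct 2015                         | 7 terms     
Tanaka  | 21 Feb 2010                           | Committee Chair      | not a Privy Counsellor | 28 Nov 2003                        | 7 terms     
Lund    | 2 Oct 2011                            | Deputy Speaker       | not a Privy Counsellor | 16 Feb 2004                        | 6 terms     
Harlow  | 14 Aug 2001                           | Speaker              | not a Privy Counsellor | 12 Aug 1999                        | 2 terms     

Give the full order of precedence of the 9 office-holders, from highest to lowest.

Haddad, Ivanova, Harlow, Yilmaz, Osei, Lund, Varga, Romero, Tanaka

By parliamentary office: Haddad, Ivanova and Harlow (Speaker); then Yilmaz, Osei and Lund (Deputy Speaker); then Varga (Leader of the House); then Romero (Chief Whip); then Tanaka (Committee Chair).
Haddad, Ivanova and Harlow all have date first returned to the chamber 12 Aug 1999, so the next rule applies.
Among Haddad, Ivanova and Harlow, a Privy Counsellor before not a Privy Counsellor: Haddad (a Privy Counsellor) before Ivanova and Harlow (not a Privy Counsellor).
Among Ivanova and Harlow, by terms served (higher first): Ivanova (7 terms) before Harlow (2 terms).
Among Yilmaz, Osei and Lund, by date first returned to the chamber (later first): Yilmaz and Osei (26 Jan 2005) before Lund (16 Feb 2004).
Yilmaz and Osei are each a Privy Counsellor, so the next rule applies.
Among Yilmaz and Osei, by terms served (higher first): Yilmaz (6 terms) before Osei (2 terms).
Full order: Haddad, Ivanova, Harlow, Yilmaz, Osei, Lund, Varga, Romero, Tanaka.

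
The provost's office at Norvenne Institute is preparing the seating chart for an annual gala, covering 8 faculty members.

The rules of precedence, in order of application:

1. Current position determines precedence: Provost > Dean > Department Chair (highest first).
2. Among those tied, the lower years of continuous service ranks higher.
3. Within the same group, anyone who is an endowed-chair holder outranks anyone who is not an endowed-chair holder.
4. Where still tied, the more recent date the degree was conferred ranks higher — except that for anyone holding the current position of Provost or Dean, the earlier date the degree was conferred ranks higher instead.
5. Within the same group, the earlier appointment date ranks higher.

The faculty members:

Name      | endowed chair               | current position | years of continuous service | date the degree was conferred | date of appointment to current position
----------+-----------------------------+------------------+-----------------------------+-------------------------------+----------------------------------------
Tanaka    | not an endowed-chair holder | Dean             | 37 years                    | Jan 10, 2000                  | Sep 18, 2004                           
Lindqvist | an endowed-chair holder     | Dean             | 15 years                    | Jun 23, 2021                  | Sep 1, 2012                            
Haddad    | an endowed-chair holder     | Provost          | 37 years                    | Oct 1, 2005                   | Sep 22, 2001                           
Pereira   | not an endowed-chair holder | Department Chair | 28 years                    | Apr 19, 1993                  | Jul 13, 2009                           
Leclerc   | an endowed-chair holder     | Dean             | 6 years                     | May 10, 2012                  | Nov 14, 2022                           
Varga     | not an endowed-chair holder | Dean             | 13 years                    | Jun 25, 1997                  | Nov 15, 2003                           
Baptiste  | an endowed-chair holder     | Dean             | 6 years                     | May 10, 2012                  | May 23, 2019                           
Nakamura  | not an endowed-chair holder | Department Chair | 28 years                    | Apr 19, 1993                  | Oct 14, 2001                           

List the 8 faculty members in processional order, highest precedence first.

By current position: Haddad (Provost); then Baptiste, Leclerc, Varga, Lindqvist and Tanaka (Dean); then Nakamura and Pereira (Department Chair).
Among Baptiste, Leclerc, Varga, Lindqvist and Tanaka, by years of continuous service (lower first): Baptiste and Leclerc (6 years) before Varga (13 years) before Lindqvist (15 years) before Tanaka (37 years).
Baptiste and Leclerc are each an endowed-chair holder, so the next rule applies.
Baptiste and Leclerc both have date the degree was conferred May 10, 2012, so the next rule applies.
Among Baptiste and Leclerc, by date of appointment to current position (earlier first): Baptiste (May 23, 2019) before Leclerc (Nov 14, 2022).
Nakamura and Pereira both have years of continuous service 28 years, so the next rule applies.
Nakamura and Pereira are each not an endowed-chair holder, so the next rule applies.
Nakamura and Pereira both have date the degree was conferred Apr 19, 1993, so the next rule applies.
Among Nakamura and Pereira, by date of appointment to current position (earlier first): Nakamura (Oct 14, 2001) before Pereira (Jul 13, 2009).
Full order: Haddad, Baptiste, Leclerc, Varga, Lindqvist, Tanaka, Nakamura, Pereira.

Haddad, Baptiste, Leclerc, Varga, Lindqvist, Tanaka, Nakamura, Pereira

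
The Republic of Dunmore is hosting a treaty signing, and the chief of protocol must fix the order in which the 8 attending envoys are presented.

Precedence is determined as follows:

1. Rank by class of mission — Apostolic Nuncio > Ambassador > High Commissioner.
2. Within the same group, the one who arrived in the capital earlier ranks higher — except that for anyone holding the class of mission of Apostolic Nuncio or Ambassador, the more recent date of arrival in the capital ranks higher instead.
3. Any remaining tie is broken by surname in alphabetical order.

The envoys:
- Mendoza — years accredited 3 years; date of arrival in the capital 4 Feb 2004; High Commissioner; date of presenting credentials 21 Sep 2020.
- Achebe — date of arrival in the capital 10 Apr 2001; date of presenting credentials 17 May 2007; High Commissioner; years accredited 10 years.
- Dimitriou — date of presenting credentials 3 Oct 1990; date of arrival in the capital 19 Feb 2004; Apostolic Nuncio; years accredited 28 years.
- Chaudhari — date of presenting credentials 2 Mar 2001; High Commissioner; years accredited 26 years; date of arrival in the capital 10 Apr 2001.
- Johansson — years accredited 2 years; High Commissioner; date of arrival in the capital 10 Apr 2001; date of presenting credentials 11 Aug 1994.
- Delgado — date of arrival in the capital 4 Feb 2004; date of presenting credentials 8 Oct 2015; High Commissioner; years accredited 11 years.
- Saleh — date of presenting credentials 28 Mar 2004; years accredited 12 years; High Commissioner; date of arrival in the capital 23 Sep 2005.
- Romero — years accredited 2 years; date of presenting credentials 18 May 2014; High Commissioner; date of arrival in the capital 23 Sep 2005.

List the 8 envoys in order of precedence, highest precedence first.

Dimitriou, Achebe, Chaudhari, Johansson, Delgado, Mendoza, Romero, Saleh

By class of mission: Dimitriou (Apostolic Nuncio); then Achebe, Chaudhari, Johansson, Delgado, Mendoza, Romero and Saleh (High Commissioner).
Among Achebe, Chaudhari, Johansson, Delgado, Mendoza, Romero and Saleh, by date of arrival in the capital (earlier first): Achebe, Chaudhari and Johansson (10 Apr 2001) before Delgado and Mendoza (4 Feb 2004) before Romero and Saleh (23 Sep 2005).
Among Achebe, Chaudhari and Johansson, alphabetically by surname: Achebe before Chaudhari before Johansson.
Among Delgado and Mendoza, alphabetically by surname: Delgado before Mendoza.
Among Romero and Saleh, alphabetically by surname: Romero before Saleh.
Full order: Dimitriou, Achebe, Chaudhari, Johansson, Delgado, Mendoza, Romero, Saleh.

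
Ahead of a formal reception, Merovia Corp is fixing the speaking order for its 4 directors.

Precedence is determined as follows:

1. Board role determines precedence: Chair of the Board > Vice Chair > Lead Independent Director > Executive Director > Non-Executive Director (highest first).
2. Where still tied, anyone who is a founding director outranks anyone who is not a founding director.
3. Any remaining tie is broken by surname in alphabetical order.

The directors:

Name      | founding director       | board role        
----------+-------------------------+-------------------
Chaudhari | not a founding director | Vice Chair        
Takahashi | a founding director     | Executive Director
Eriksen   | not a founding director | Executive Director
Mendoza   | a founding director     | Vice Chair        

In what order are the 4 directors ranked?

By board role: Mendoza and Chaudhari (Vice Chair); then Takahashi and Eriksen (Executive Director).
Among Mendoza and Chaudhari, a founding director before not a founding director: Mendoza (a founding director) before Chaudhari (not a founding director).
Among Takahashi and Eriksen, a founding director before not a founding director: Takahashi (a founding director) before Eriksen (not a founding director).
Full order: Mendoza, Chaudhari, Takahashi, Eriksen.

Mendoza, Chaudhari, Takahashi, Eriksen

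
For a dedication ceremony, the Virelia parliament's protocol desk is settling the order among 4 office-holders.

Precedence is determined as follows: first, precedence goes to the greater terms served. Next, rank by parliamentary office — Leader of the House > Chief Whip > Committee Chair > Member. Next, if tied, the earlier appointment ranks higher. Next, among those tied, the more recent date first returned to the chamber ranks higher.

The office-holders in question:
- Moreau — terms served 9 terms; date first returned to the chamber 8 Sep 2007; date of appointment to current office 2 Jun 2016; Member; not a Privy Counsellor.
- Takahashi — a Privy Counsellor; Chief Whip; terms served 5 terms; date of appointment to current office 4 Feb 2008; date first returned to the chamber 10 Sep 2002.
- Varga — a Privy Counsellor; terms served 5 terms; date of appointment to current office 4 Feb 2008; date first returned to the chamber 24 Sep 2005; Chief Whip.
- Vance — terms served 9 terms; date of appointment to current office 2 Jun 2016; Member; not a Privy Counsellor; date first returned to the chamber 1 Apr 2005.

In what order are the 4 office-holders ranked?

By terms served (higher first): Moreau and Vance (both 9 terms); then Varga and Takahashi (both 5 terms).
Moreau and Vance are each Member, so the next rule applies.
Moreau and Vance both have date of appointment to current office 2 Jun 2016, so the next rule applies.
Among Moreau and Vance, by date first returned to the chamber (later first): Moreau (8 Sep 2007) before Vance (1 Apr 2005).
Varga and Takahashi are each Chief Whip, so the next rule applies.
Varga and Takahashi both have date of appointment to current office 4 Feb 2008, so the next rule applies.
Among Varga and Takahashi, by date first returned to the chamber (later first): Varga (24 Sep 2005) before Takahashi (10 Sep 2002).
Full order: Moreau, Vance, Varga, Takahashi.

Moreau, Vance, Varga, Takahashi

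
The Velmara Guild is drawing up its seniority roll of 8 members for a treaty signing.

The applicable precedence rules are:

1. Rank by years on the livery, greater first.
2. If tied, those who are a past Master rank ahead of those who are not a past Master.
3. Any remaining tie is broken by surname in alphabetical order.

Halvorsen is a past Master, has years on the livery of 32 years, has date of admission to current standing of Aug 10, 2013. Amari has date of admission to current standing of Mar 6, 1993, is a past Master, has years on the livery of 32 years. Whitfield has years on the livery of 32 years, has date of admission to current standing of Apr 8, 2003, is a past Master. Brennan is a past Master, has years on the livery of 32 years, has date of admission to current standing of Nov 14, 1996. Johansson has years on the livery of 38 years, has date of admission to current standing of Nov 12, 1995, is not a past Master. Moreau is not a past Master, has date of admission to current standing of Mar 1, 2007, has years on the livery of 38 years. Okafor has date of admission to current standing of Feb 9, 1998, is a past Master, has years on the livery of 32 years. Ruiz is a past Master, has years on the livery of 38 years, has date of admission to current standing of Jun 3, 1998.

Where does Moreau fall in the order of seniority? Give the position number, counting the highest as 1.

3

By years on the livery (higher first): Ruiz, Johansson and Moreau (each 38 years); then Amari, Brennan, Halvorsen, Okafor and Whitfield (each 32 years).
Among Ruiz, Johansson and Moreau, a past Master before not a past Master: Ruiz (a past Master) before Johansson and Moreau (not a past Master).
Among Johansson and Moreau, alphabetically by surname: Johansson before Moreau.
Amari, Brennan, Halvorsen, Okafor and Whitfield are each a past Master, so the next rule applies.
Among Amari, Brennan, Halvorsen, Okafor and Whitfield, alphabetically by surname: Amari before Brennan before Halvorsen before Okafor before Whitfield.
Order: Ruiz, Johansson, Moreau, Amari, Brennan, Halvorsen, Okafor, Whitfield. So position 3.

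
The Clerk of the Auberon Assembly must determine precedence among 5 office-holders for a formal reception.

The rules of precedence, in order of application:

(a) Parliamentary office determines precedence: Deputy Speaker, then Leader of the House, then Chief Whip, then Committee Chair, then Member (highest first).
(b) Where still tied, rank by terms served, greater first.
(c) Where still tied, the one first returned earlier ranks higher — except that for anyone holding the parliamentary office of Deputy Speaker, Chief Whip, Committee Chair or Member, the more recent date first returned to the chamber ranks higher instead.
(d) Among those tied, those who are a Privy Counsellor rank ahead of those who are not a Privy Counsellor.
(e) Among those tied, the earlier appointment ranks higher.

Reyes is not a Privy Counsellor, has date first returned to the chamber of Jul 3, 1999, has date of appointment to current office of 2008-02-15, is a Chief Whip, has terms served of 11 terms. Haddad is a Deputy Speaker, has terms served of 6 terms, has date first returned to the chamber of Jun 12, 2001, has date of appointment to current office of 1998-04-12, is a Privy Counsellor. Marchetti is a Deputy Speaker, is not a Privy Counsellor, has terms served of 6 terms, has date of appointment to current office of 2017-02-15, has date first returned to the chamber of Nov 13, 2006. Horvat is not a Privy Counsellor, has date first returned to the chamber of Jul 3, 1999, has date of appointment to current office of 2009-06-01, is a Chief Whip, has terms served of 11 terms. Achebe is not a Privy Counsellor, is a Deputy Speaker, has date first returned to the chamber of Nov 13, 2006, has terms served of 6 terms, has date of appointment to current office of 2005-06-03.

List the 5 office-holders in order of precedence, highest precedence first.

Achebe, Marchetti, Haddad, Reyes, Horvat

By parliamentary office: Achebe, Marchetti and Haddad (Deputy Speaker); then Reyes and Horvat (Chief Whip).
Achebe, Marchetti and Haddad all have terms served 6 terms, so the next rule applies.
Among Achebe, Marchetti and Haddad, by date first returned to the chamber (later first) (reversed rule for this group): Achebe and Marchetti (Nov 13, 2006) before Haddad (Jun 12, 2001).
Achebe and Marchetti are each not a Privy Counsellor, so the next rule applies.
Among Achebe and Marchetti, by date of appointment to current office (earlier first): Achebe (2005-06-03) before Marchetti (2017-02-15).
Reyes and Horvat both have terms served 11 terms, so the next rule applies.
Reyes and Horvat both have date first returned to the chamber Jul 3, 1999, so the next rule applies.
Reyes and Horvat are each not a Privy Counsellor, so the next rule applies.
Among Reyes and Horvat, by date of appointment to current office (earlier first): Reyes (2008-02-15) before Horvat (2009-06-01).
Full order: Achebe, Marchetti, Haddad, Reyes, Horvat.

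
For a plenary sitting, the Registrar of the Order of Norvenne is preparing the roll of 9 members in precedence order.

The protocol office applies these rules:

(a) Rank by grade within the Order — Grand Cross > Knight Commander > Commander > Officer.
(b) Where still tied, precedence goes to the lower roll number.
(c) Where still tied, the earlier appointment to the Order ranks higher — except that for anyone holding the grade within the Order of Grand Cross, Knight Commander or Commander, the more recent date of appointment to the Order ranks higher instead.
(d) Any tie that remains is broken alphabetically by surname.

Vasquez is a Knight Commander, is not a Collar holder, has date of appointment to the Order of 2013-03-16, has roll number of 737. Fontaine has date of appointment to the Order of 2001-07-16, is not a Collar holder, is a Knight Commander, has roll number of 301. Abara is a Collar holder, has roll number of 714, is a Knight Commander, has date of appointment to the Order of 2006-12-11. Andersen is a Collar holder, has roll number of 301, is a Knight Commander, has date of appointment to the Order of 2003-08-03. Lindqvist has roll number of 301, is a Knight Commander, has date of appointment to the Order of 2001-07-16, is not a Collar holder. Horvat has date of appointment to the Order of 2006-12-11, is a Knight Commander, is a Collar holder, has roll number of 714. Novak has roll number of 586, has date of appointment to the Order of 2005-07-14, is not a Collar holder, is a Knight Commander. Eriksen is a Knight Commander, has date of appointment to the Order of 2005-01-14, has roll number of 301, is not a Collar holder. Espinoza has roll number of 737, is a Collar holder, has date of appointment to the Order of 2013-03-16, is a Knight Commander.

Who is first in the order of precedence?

By grade within the Order: Eriksen, Andersen, Fontaine, Lindqvist, Novak, Abara, Horvat, Espinoza and Vasquez (Knight Commander).
Among Eriksen, Andersen, Fontaine, Lindqvist, Novak, Abara, Horvat, Espinoza and Vasquez, by roll number (lower first): Eriksen, Andersen, Fontaine and Lindqvist (301) before Novak (586) before Abara and Horvat (714) before Espinoza and Vasquez (737).
Among Eriksen, Andersen, Fontaine and Lindqvist, by date of appointment to the Order (later first) (reversed rule for this group): Eriksen (2005-01-14) before Andersen (2003-08-03) before Fontaine and Lindqvist (2001-07-16).
Among Fontaine and Lindqvist, alphabetically by surname: Fontaine before Lindqvist.
Abara and Horvat both have date of appointment to the Order 2006-12-11, so the next rule applies.
Among Abara and Horvat, alphabetically by surname: Abara before Horvat.
Espinoza and Vasquez both have date of appointment to the Order 2013-03-16, so the next rule applies.
Among Espinoza and Vasquez, alphabetically by surname: Espinoza before Vasquez.
Order: Eriksen, Andersen, Fontaine, Lindqvist, Novak, Abara, Horvat, Espinoza, Vasquez.

Eriksen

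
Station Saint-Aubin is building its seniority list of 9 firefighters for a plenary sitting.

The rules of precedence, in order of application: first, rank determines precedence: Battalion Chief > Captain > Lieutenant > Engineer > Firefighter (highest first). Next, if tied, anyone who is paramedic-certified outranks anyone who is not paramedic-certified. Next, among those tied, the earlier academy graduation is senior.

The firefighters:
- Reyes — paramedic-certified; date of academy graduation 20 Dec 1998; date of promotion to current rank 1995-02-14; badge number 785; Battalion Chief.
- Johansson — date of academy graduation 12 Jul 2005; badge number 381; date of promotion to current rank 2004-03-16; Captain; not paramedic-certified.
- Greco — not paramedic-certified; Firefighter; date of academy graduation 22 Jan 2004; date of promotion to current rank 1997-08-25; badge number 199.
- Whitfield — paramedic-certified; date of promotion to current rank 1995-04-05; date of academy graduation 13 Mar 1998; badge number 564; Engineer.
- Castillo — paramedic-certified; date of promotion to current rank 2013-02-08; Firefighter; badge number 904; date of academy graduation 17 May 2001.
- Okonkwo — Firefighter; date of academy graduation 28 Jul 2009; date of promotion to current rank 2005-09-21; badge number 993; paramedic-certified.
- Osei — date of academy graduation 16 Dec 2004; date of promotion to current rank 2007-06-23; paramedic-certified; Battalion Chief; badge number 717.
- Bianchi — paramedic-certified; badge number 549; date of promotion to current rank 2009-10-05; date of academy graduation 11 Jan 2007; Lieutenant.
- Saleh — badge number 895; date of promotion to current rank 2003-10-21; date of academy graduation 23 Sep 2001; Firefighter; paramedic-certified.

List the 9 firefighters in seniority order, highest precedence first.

Reyes, Osei, Johansson, Bianchi, Whitfield, Castillo, Saleh, Okonkwo, Greco

By rank: Reyes and Osei (Battalion Chief); then Johansson (Captain); then Bianchi (Lieutenant); then Whitfield (Engineer); then Castillo, Saleh, Okonkwo and Greco (Firefighter).
Reyes and Osei are each paramedic-certified, so the next rule applies.
Among Reyes and Osei, by date of academy graduation (earlier first): Reyes (20 Dec 1998) before Osei (16 Dec 2004).
Among Castillo, Saleh, Okonkwo and Greco, paramedic-certified before not paramedic-certified: Castillo, Saleh and Okonkwo (paramedic-certified) before Greco (not paramedic-certified).
Among Castillo, Saleh and Okonkwo, by date of academy graduation (earlier first): Castillo (17 May 2001) before Saleh (23 Sep 2001) before Okonkwo (28 Jul 2009).
Full order: Reyes, Osei, Johansson, Bianchi, Whitfield, Castillo, Saleh, Okonkwo, Greco.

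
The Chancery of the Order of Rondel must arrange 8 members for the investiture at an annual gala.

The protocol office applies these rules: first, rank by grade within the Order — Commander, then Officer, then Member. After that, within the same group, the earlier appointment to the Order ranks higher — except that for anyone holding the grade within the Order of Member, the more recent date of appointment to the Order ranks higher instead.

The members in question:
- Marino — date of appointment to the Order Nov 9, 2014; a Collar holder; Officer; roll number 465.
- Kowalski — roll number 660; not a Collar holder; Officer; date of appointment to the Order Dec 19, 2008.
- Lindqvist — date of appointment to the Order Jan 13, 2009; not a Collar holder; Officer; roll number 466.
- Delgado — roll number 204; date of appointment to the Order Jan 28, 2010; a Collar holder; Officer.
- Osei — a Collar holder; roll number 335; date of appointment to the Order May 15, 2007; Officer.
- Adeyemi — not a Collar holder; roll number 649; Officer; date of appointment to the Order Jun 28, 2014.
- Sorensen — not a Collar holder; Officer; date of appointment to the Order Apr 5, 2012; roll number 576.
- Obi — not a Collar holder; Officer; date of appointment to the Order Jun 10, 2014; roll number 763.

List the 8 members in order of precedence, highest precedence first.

By grade within the Order: Osei, Kowalski, Lindqvist, Delgado, Sorensen, Obi, Adeyemi and Marino (Officer).
Among Osei, Kowalski, Lindqvist, Delgado, Sorensen, Obi, Adeyemi and Marino, by date of appointment to the Order (earlier first): Osei (May 15, 2007) before Kowalski (Dec 19, 2008) before Lindqvist (Jan 13, 2009) before Delgado (Jan 28, 2010) before Sorensen (Apr 5, 2012) before Obi (Jun 10, 2014) before Adeyemi (Jun 28, 2014) before Marino (Nov 9, 2014).
Full order: Osei, Kowalski, Lindqvist, Delgado, Sorensen, Obi, Adeyemi, Marino.

Osei, Kowalski, Lindqvist, Delgado, Sorensen, Obi, Adeyemi, Marino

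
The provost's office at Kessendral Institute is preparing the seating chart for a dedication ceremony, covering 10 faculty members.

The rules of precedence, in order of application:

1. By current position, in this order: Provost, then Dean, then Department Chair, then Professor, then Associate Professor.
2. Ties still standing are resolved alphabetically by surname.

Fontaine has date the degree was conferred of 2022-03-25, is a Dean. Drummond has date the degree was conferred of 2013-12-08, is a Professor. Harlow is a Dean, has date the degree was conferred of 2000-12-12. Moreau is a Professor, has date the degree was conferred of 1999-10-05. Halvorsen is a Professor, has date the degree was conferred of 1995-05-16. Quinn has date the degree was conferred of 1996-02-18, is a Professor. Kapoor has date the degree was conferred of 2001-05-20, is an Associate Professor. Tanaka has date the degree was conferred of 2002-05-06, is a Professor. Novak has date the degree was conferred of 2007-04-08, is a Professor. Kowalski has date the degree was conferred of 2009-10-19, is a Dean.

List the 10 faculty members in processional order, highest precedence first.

Fontaine, Harlow, Kowalski, Drummond, Halvorsen, Moreau, Novak, Quinn, Tanaka, Kapoor

By current position: Fontaine, Harlow and Kowalski (Dean); then Drummond, Halvorsen, Moreau, Novak, Quinn and Tanaka (Professor); then Kapoor (Associate Professor).
Among Fontaine, Harlow and Kowalski, alphabetically by surname: Fontaine before Harlow before Kowalski.
Among Drummond, Halvorsen, Moreau, Novak, Quinn and Tanaka, alphabetically by surname: Drummond before Halvorsen before Moreau before Novak before Quinn before Tanaka.
Full order: Fontaine, Harlow, Kowalski, Drummond, Halvorsen, Moreau, Novak, Quinn, Tanaka, Kapoor.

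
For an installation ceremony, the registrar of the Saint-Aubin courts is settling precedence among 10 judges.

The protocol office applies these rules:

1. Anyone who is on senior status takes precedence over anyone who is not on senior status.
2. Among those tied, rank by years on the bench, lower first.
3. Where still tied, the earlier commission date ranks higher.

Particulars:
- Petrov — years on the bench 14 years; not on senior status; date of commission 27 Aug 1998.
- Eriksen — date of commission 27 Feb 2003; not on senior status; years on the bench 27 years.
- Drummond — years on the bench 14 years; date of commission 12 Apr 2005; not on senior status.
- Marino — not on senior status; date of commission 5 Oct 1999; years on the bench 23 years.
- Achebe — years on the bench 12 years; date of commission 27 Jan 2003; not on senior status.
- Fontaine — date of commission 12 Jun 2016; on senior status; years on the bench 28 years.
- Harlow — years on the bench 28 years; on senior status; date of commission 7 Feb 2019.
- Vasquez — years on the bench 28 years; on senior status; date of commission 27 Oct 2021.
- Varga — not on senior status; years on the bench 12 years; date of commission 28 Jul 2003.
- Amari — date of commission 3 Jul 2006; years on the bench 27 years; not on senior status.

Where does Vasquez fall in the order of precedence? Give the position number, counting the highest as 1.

3

By the first rule: Fontaine, Harlow and Vasquez (each on senior status); then Achebe, Varga, Petrov, Drummond, Marino, Eriksen and Amari (each not on senior status).
Fontaine, Harlow and Vasquez all have years on the bench 28 years, so the next rule applies.
Among Fontaine, Harlow and Vasquez, by date of commission (earlier first): Fontaine (12 Jun 2016) before Harlow (7 Feb 2019) before Vasquez (27 Oct 2021).
Among Achebe, Varga, Petrov, Drummond, Marino, Eriksen and Amari, by years on the bench (lower first): Achebe and Varga (12 years) before Petrov and Drummond (14 years) before Marino (23 years) before Eriksen and Amari (27 years).
Among Achebe and Varga, by date of commission (earlier first): Achebe (27 Jan 2003) before Varga (28 Jul 2003).
Among Petrov and Drummond, by date of commission (earlier first): Petrov (27 Aug 1998) before Drummond (12 Apr 2005).
Among Eriksen and Amari, by date of commission (earlier first): Eriksen (27 Feb 2003) before Amari (3 Jul 2006).
Order: Fontaine, Harlow, Vasquez, Achebe, Varga, Petrov, Drummond, Marino, Eriksen, Amari. So position 3.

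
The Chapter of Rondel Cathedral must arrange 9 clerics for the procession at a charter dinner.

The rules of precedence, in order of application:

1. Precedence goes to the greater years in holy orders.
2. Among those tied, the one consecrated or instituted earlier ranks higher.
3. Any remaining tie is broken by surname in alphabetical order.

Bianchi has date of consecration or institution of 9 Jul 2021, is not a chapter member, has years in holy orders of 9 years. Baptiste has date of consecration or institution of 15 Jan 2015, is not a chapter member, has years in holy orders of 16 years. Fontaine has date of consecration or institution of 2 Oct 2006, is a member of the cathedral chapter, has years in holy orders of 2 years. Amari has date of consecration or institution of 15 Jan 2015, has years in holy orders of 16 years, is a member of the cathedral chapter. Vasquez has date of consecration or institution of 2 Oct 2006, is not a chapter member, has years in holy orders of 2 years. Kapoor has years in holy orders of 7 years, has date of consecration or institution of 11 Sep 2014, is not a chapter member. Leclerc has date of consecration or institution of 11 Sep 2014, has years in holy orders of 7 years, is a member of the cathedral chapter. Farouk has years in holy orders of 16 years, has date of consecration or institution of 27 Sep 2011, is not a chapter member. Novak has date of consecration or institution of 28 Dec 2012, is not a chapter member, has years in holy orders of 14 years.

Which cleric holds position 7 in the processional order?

By years in holy orders (higher first): Farouk, Amari and Baptiste (each 16 years); then Novak (14 years); then Bianchi (9 years); then Kapoor and Leclerc (both 7 years); then Fontaine and Vasquez (both 2 years).
Among Farouk, Amari and Baptiste, by date of consecration or institution (earlier first): Farouk (27 Sep 2011) before Amari and Baptiste (15 Jan 2015).
Among Amari and Baptiste, alphabetically by surname: Amari before Baptiste.
Kapoor and Leclerc both have date of consecration or institution 11 Sep 2014, so the next rule applies.
Among Kapoor and Leclerc, alphabetically by surname: Kapoor before Leclerc.
Fontaine and Vasquez both have date of consecration or institution 2 Oct 2006, so the next rule applies.
Among Fontaine and Vasquez, alphabetically by surname: Fontaine before Vasquez.
Order: Farouk, Amari, Baptiste, Novak, Bianchi, Kapoor, Leclerc, Fontaine, Vasquez.

Leclerc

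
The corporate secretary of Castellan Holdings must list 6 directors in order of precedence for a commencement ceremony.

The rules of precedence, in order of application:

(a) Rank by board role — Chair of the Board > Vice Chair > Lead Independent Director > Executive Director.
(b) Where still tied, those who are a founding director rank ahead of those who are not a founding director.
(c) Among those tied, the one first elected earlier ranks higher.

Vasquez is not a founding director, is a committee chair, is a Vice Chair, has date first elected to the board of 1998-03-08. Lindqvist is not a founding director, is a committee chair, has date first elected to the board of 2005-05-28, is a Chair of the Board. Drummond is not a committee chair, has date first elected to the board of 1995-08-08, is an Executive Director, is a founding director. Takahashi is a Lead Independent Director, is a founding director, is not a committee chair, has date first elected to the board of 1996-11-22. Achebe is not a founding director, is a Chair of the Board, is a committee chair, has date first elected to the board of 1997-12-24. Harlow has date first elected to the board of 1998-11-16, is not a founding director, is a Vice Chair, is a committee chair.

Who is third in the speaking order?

By board role: Achebe and Lindqvist (Chair of the Board); then Vasquez and Harlow (Vice Chair); then Takahashi (Lead Independent Director); then Drummond (Executive Director).
Achebe and Lindqvist are each not a founding director, so the next rule applies.
Among Achebe and Lindqvist, by date first elected to the board (earlier first): Achebe (1997-12-24) before Lindqvist (2005-05-28).
Vasquez and Harlow are each not a founding director, so the next rule applies.
Among Vasquez and Harlow, by date first elected to the board (earlier first): Vasquez (1998-03-08) before Harlow (1998-11-16).
Order: Achebe, Lindqvist, Vasquez, Harlow, Takahashi, Drummond.

Vasquez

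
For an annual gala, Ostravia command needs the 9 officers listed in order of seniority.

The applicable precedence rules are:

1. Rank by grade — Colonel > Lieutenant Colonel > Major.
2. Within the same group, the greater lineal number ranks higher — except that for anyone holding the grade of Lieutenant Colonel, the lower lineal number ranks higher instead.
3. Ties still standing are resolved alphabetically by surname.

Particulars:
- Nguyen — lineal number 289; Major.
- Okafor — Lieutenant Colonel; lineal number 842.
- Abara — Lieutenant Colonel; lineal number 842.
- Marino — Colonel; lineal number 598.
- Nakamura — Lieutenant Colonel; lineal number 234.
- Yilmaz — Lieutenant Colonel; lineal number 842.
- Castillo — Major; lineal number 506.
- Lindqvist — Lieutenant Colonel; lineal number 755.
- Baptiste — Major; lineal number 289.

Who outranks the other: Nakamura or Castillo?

Nakamura

By grade: Marino (Colonel); then Nakamura, Lindqvist, Abara, Okafor and Yilmaz (Lieutenant Colonel); then Castillo, Baptiste and Nguyen (Major).
Among Nakamura, Lindqvist, Abara, Okafor and Yilmaz, by lineal number (lower first) (reversed rule for this group): Nakamura (234) before Lindqvist (755) before Abara, Okafor and Yilmaz (842).
Among Abara, Okafor and Yilmaz, alphabetically by surname: Abara before Okafor before Yilmaz.
Among Castillo, Baptiste and Nguyen, by lineal number (higher first): Castillo (506) before Baptiste and Nguyen (289).
Among Baptiste and Nguyen, alphabetically by surname: Baptiste before Nguyen.
So Nakamura takes precedence.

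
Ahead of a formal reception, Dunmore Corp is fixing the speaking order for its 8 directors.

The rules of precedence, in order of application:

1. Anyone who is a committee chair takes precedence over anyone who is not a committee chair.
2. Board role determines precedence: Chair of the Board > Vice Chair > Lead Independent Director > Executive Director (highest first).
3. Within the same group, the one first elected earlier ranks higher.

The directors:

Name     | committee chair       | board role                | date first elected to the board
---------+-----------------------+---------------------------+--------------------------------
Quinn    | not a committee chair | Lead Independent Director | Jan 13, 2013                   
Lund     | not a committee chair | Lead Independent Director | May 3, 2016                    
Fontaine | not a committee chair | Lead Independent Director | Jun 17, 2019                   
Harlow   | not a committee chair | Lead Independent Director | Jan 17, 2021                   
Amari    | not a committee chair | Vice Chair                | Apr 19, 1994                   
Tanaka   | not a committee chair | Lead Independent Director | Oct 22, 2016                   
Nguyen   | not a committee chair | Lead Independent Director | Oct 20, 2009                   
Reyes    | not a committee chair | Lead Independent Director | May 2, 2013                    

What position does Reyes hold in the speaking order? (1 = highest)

4

By the first rule: Amari, Nguyen, Quinn, Reyes, Lund, Tanaka, Fontaine and Harlow (each not a committee chair).
Among Amari, Nguyen, Quinn, Reyes, Lund, Tanaka, Fontaine and Harlow, by board role: Amari (Vice Chair) before Nguyen, Quinn, Reyes, Lund, Tanaka, Fontaine and Harlow (Lead Independent Director).
Among Nguyen, Quinn, Reyes, Lund, Tanaka, Fontaine and Harlow, by date first elected to the board (earlier first): Nguyen (Oct 20, 2009) before Quinn (Jan 13, 2013) before Reyes (May 2, 2013) before Lund (May 3, 2016) before Tanaka (Oct 22, 2016) before Fontaine (Jun 17, 2019) before Harlow (Jan 17, 2021).
Order: Amari, Nguyen, Quinn, Reyes, Lund, Tanaka, Fontaine, Harlow. So position 4.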